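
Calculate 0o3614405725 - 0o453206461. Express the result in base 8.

0o3141177244

Subtract column by column in base 8:
  5-1 → 4
  2-6 → 4 (borrow)
  7-4-1 → 2
  5-6 → 7 (borrow)
  0-0-1 → 7 (borrow)
  4-2-1 → 1
  4-3 → 1
  1-5 → 4 (borrow)
  6-4-1 → 1
  3-0 → 3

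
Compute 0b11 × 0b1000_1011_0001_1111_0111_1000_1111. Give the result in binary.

0b11010000101011110011010101101

Multiply each base-2 digit by 3, carrying:
  1×3 = 3 → write 1 carry 1
  1×3+1 = 4 → write 0 carry 2
  1×3+2 = 5 → write 1 carry 2
  1×3+2 = 5 → write 1 carry 2
  0×3+2 = 2 → write 0 carry 1
  0×3+1 = 1 → write 1
  0×3 = 0 → write 0
  1×3 = 3 → write 1 carry 1
  1×3+1 = 4 → write 0 carry 2
  1×3+2 = 5 → write 1 carry 2
  1×3+2 = 5 → write 1 carry 2
  0×3+2 = 2 → write 0 carry 1
  1×3+1 = 4 → write 0 carry 2
  1×3+2 = 5 → write 1 carry 2
  1×3+2 = 5 → write 1 carry 2
  1×3+2 = 5 → write 1 carry 2
  1×3+2 = 5 → write 1 carry 2
  0×3+2 = 2 → write 0 carry 1
  0×3+1 = 1 → write 1
  0×3 = 0 → write 0
  1×3 = 3 → write 1 carry 1
  1×3+1 = 4 → write 0 carry 2
  0×3+2 = 2 → write 0 carry 1
  1×3+1 = 4 → write 0 carry 2
  0×3+2 = 2 → write 0 carry 1
  0×3+1 = 1 → write 1
  0×3 = 0 → write 0
  1×3 = 3 → write 1 carry 1
  remaining carry: 1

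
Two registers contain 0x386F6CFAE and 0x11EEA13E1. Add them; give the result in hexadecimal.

Add column by column in base 16, right to left:
  E+1 = F
  A+E = 8 carry 1
  F+3+1 = 3 carry 1
  C+1+1 = E
  6+A = 0 carry 1
  F+E+1 = E carry 1
  6+E+1 = 5 carry 1
  8+1+1 = A
  3+1 = 4

0x4A5E0E38F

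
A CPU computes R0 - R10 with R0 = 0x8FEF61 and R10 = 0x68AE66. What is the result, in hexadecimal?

0x2740FB

Subtract column by column in base 16:
  1-6 → B (borrow)
  6-6-1 → F (borrow)
  F-E-1 → 0
  E-A → 4
  F-8 → 7
  8-6 → 2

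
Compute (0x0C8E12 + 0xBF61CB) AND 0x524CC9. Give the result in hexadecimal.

Add column by column in base 16, right to left:
  2+B = D
  1+C = D
  E+1 = F
  8+6 = E
  C+F = B carry 1
  0+B+1 = C
Sum = 0xCBEFDD; now AND with 0x524CC9:
  C&5=4, B&2=2, E&4=4, F&C=C, D&C=C, D&9=9

0x424CC9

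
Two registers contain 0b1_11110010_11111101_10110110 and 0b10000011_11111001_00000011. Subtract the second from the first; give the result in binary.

Subtract column by column in base 2:
  0-1 → 1 (borrow)
  1-1-1 → 1 (borrow)
  1-0-1 → 0
  0-0 → 0
  1-0 → 1
  1-0 → 1
  0-0 → 0
  1-0 → 1
  1-1 → 0
  0-0 → 0
  1-0 → 1
  1-1 → 0
  1-1 → 0
  1-1 → 0
  1-1 → 0
  1-1 → 0
  0-1 → 1 (borrow)
  1-1-1 → 1 (borrow)
  0-0-1 → 1 (borrow)
  0-0-1 → 1 (borrow)
  1-0-1 → 0
  1-0 → 1
  1-0 → 1
  1-1 → 0
  1-0 → 1

0b1011011110000010010110011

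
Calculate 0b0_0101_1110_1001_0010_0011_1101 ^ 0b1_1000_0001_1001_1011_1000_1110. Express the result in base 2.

XOR bit by bit (1 where the bits differ):
  0010111101001001000111101
^ 1100000011001101110001110
= 1110111110000100110110011

0b1110111110000100110110011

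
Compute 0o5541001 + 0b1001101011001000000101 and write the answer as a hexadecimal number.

0x3d7406

0o5541001 = 0x16c201 in hexadecimal.
0b1001101011001000000101 = 0x26b205 in hexadecimal.
Add column by column in base 16, right to left:
  1+5 = 6
  0+0 = 0
  2+2 = 4
  c+b = 7 carry 1
  6+6+1 = d
  1+2 = 3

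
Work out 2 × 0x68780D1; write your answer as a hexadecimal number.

0xD0F01A2

Multiply each base-16 digit by 2, carrying:
  1×2 = 2 → write 2
  D×2 = 26 → write A carry 1
  0×2+1 = 1 → write 1
  8×2 = 16 → write 0 carry 1
  7×2+1 = 15 → write F
  8×2 = 16 → write 0 carry 1
  6×2+1 = 13 → write D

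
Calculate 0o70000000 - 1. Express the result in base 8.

0o67777777

The trailing 7 digits are 0, so subtracting 1 borrows through: they become 7 and the next digit up decrements.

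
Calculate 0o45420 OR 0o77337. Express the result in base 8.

0o77737

OR each oct digit independently (no carries):
  4|7=7, 5|7=7, 4|3=7, 2|3=3, 0|7=7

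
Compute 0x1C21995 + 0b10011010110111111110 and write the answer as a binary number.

0b1110010111100011110010011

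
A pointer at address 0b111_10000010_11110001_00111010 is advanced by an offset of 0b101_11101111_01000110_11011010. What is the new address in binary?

0b1101011100100011100000010100

Add column by column in base 2, right to left:
  0+0 = 0
  1+1 = 0 carry 1
  0+0+1 = 1
  1+1 = 0 carry 1
  1+1+1 = 1 carry 1
  1+0+1 = 0 carry 1
  0+1+1 = 0 carry 1
  0+1+1 = 0 carry 1
  1+0+1 = 0 carry 1
  0+1+1 = 0 carry 1
  0+1+1 = 0 carry 1
  0+0+1 = 1
  1+0 = 1
  1+0 = 1
  1+1 = 0 carry 1
  1+0+1 = 0 carry 1
  0+1+1 = 0 carry 1
  1+1+1 = 1 carry 1
  0+1+1 = 0 carry 1
  0+1+1 = 0 carry 1
  0+0+1 = 1
  0+1 = 1
  0+1 = 1
  1+1 = 0 carry 1
  1+1+1 = 1 carry 1
  1+0+1 = 0 carry 1
  1+1+1 = 1 carry 1
  final carry 1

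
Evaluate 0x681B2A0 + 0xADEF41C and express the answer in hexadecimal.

Add column by column in base 16, right to left:
  0+C = C
  A+1 = B
  2+4 = 6
  B+F = A carry 1
  1+E+1 = 0 carry 1
  8+D+1 = 6 carry 1
  6+A+1 = 1 carry 1
  final carry 1

0x1160A6BC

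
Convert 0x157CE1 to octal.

0o5276341

Expand each hex digit to 4 bits: 1=0001 5=0101 7=0111 C=1100 E=1110 1=0001.
Group the bits in threes: 101 010 111 110 011 100 001 → 5276341.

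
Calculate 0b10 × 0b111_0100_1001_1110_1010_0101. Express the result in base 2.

Multiply each base-2 digit by 2, carrying:
  1×2 = 2 → write 0 carry 1
  0×2+1 = 1 → write 1
  1×2 = 2 → write 0 carry 1
  0×2+1 = 1 → write 1
  0×2 = 0 → write 0
  1×2 = 2 → write 0 carry 1
  0×2+1 = 1 → write 1
  1×2 = 2 → write 0 carry 1
  0×2+1 = 1 → write 1
  1×2 = 2 → write 0 carry 1
  1×2+1 = 3 → write 1 carry 1
  1×2+1 = 3 → write 1 carry 1
  1×2+1 = 3 → write 1 carry 1
  0×2+1 = 1 → write 1
  0×2 = 0 → write 0
  1×2 = 2 → write 0 carry 1
  0×2+1 = 1 → write 1
  0×2 = 0 → write 0
  1×2 = 2 → write 0 carry 1
  0×2+1 = 1 → write 1
  1×2 = 2 → write 0 carry 1
  1×2+1 = 3 → write 1 carry 1
  1×2+1 = 3 → write 1 carry 1
  remaining carry: 1

0b111010010011110101001010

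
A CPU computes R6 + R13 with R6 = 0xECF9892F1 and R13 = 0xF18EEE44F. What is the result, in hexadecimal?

Add column by column in base 16, right to left:
  1+F = 0 carry 1
  F+4+1 = 4 carry 1
  2+4+1 = 7
  9+E = 7 carry 1
  8+E+1 = 7 carry 1
  9+E+1 = 8 carry 1
  F+8+1 = 8 carry 1
  C+1+1 = E
  E+F = D carry 1
  final carry 1

0x1DE8877740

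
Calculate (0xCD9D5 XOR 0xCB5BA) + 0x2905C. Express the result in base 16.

0x2FCCB

First 0xCD9D5 XOR 0xCB5BA = 0x06C6F.
Add column by column in base 16, right to left:
  F+C = B carry 1
  6+5+1 = C
  C+0 = C
  6+9 = F
  0+2 = 2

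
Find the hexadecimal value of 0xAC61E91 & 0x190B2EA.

0x0801280

AND each hex digit independently (no carries):
  A&1=0, C&9=8, 6&0=0, 1&B=1, E&2=2, 9&E=8, 1&A=0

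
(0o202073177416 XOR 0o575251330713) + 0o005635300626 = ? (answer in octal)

First 0o202073177416 XOR 0o575251330713 = 0o777222247305.
Add column by column in base 8, right to left:
  5+6 = 3 carry 1
  0+2+1 = 3
  3+6 = 1 carry 1
  7+0+1 = 0 carry 1
  4+0+1 = 5
  2+3 = 5
  2+5 = 7
  2+3 = 5
  2+6 = 0 carry 1
  7+5+1 = 5 carry 1
  7+0+1 = 0 carry 1
  7+0+1 = 0 carry 1
  final carry 1

0o1005057550133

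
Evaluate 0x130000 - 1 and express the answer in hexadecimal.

The trailing 4 digits are 0, so subtracting 1 borrows through: they become F and the next digit up decrements.

0x12FFFF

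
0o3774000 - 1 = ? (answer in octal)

0o3773777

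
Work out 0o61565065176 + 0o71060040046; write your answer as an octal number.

Add column by column in base 8, right to left:
  6+6 = 4 carry 1
  7+4+1 = 4 carry 1
  1+0+1 = 2
  5+0 = 5
  6+4 = 2 carry 1
  0+0+1 = 1
  5+0 = 5
  6+6 = 4 carry 1
  5+0+1 = 6
  1+1 = 2
  6+7 = 5 carry 1
  final carry 1

0o152645125244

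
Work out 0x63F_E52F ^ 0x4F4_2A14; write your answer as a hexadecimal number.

0x2CBCF3B

XOR each hex digit independently (no carries):
  6^4=2, 3^F=C, F^4=B, E^2=C, 5^A=F, 2^1=3, F^4=B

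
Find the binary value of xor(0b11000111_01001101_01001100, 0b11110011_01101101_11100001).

0b001101000010000010101101

XOR bit by bit (1 where the bits differ):
  110001110100110101001100
^ 111100110110110111100001
= 001101000010000010101101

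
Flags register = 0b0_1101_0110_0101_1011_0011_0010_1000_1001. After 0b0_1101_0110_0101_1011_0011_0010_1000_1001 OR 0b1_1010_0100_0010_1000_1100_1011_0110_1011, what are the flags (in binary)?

0b111110110011110111111101111101011

OR bit by bit (1 where either bit is 1):
  011010110010110110011001010001001
| 110100100001010001100101101101011
= 111110110011110111111101111101011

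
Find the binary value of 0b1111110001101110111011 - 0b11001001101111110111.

Subtract column by column in base 2:
  1-1 → 0
  1-1 → 0
  0-1 → 1 (borrow)
  1-0-1 → 0
  1-1 → 0
  1-1 → 0
  0-1 → 1 (borrow)
  1-1-1 → 1 (borrow)
  1-1-1 → 1 (borrow)
  1-1-1 → 1 (borrow)
  0-0-1 → 1 (borrow)
  1-1-1 → 1 (borrow)
  1-1-1 → 1 (borrow)
  0-0-1 → 1 (borrow)
  0-0-1 → 1 (borrow)
  0-1-1 → 0 (borrow)
  1-0-1 → 0
  1-0 → 1
  1-1 → 0
  1-1 → 0
  1-0 → 1
  1-0 → 1

0b1100100111111111000100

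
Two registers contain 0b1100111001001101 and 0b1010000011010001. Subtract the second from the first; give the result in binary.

Subtract column by column in base 2:
  1-1 → 0
  0-0 → 0
  1-0 → 1
  1-0 → 1
  0-1 → 1 (borrow)
  0-0-1 → 1 (borrow)
  1-1-1 → 1 (borrow)
  0-1-1 → 0 (borrow)
  0-0-1 → 1 (borrow)
  1-0-1 → 0
  1-0 → 1
  1-0 → 1
  0-0 → 0
  0-1 → 1 (borrow)
  1-0-1 → 0
  1-1 → 0

0b10110101111100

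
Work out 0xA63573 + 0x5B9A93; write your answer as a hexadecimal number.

0x101D006

Add column by column in base 16, right to left:
  3+3 = 6
  7+9 = 0 carry 1
  5+A+1 = 0 carry 1
  3+9+1 = D
  6+B = 1 carry 1
  A+5+1 = 0 carry 1
  final carry 1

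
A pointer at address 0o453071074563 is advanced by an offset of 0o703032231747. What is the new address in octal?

Add column by column in base 8, right to left:
  3+7 = 2 carry 1
  6+4+1 = 3 carry 1
  5+7+1 = 5 carry 1
  4+1+1 = 6
  7+3 = 2 carry 1
  0+2+1 = 3
  1+2 = 3
  7+3 = 2 carry 1
  0+0+1 = 1
  3+3 = 6
  5+0 = 5
  4+7 = 3 carry 1
  final carry 1

0o1356123326532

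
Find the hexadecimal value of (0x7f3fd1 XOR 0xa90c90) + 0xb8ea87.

0x18f1dc8

First 0x7f3fd1 XOR 0xa90c90 = 0xd63341.
Add column by column in base 16, right to left:
  1+7 = 8
  4+8 = c
  3+a = d
  3+e = 1 carry 1
  6+8+1 = f
  d+b = 8 carry 1
  final carry 1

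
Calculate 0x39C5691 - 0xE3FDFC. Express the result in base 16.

0x2B85895

Subtract column by column in base 16:
  1-C → 5 (borrow)
  9-F-1 → 9 (borrow)
  6-D-1 → 8 (borrow)
  5-F-1 → 5 (borrow)
  C-3-1 → 8
  9-E → B (borrow)
  3-0-1 → 2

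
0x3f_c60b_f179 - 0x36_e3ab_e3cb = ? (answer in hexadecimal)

0x8e2600dae

Subtract column by column in base 16:
  9-b → e (borrow)
  7-c-1 → a (borrow)
  1-3-1 → d (borrow)
  f-e-1 → 0
  b-b → 0
  0-a → 6 (borrow)
  6-3-1 → 2
  c-e → e (borrow)
  f-6-1 → 8
  3-3 → 0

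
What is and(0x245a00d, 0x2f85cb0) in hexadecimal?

0x2400000

AND each hex digit independently (no carries):
  2&2=2, 4&f=4, 5&8=0, a&5=0, 0&c=0, 0&b=0, d&0=0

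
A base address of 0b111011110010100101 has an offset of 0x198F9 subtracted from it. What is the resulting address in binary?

0x198F9 = 0b11001100011111001 in binary.
Subtract column by column in base 2:
  1-1 → 0
  0-0 → 0
  1-0 → 1
  0-1 → 1 (borrow)
  0-1-1 → 0 (borrow)
  1-1-1 → 1 (borrow)
  0-1-1 → 0 (borrow)
  1-1-1 → 1 (borrow)
  0-0-1 → 1 (borrow)
  0-0-1 → 1 (borrow)
  1-0-1 → 0
  1-1 → 0
  1-1 → 0
  1-0 → 1
  0-0 → 0
  1-1 → 0
  1-1 → 0
  1-0 → 1

0b100010001110101100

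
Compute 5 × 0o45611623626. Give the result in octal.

0o274660742756

Multiply each base-8 digit by 5, carrying:
  6×5 = 30 → write 6 carry 3
  2×5+3 = 13 → write 5 carry 1
  6×5+1 = 31 → write 7 carry 3
  3×5+3 = 18 → write 2 carry 2
  2×5+2 = 12 → write 4 carry 1
  6×5+1 = 31 → write 7 carry 3
  1×5+3 = 8 → write 0 carry 1
  1×5+1 = 6 → write 6
  6×5 = 30 → write 6 carry 3
  5×5+3 = 28 → write 4 carry 3
  4×5+3 = 23 → write 7 carry 2
  remaining carry: 2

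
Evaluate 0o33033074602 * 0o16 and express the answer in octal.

0o572573522434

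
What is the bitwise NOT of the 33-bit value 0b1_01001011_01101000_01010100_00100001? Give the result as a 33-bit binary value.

0b010110100100101111010101111011110

Invert each bit: 101001011011010000101010000100001 → 010110100100101111010101111011110.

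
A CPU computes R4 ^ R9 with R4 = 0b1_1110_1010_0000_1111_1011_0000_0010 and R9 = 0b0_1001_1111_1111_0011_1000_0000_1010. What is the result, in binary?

0b10111010111111100001100001000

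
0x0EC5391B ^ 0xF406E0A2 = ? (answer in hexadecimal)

0xFAC3D9B9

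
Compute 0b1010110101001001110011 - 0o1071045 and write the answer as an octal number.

0b1010110101001001110011 = 0o12651163 in octal.
Subtract column by column in base 8:
  3-5 → 6 (borrow)
  6-4-1 → 1
  1-0 → 1
  1-1 → 0
  5-7 → 6 (borrow)
  6-0-1 → 5
  2-1 → 1
  1-0 → 1

0o11560116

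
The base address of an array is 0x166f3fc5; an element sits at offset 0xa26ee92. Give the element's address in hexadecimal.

Add column by column in base 16, right to left:
  5+2 = 7
  c+9 = 5 carry 1
  f+e+1 = e carry 1
  3+e+1 = 2 carry 1
  f+6+1 = 6 carry 1
  6+2+1 = 9
  6+a = 0 carry 1
  1+0+1 = 2

0x20962e57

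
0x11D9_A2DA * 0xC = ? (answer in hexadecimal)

Multiply each base-16 digit by 12, carrying:
  A×12 = 120 → write 8 carry 7
  D×12+7 = 163 → write 3 carry 10
  2×12+10 = 34 → write 2 carry 2
  A×12+2 = 122 → write A carry 7
  9×12+7 = 115 → write 3 carry 7
  D×12+7 = 163 → write 3 carry 10
  1×12+10 = 22 → write 6 carry 1
  1×12+1 = 13 → write D

0xD633A238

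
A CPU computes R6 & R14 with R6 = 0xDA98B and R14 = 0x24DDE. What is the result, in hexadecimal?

0x0098A

AND each hex digit independently (no carries):
  D&2=0, A&4=0, 9&D=9, 8&D=8, B&E=A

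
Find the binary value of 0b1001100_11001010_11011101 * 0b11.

0b111001100110000010010111

Multiply each base-2 digit by 3, carrying:
  1×3 = 3 → write 1 carry 1
  0×3+1 = 1 → write 1
  1×3 = 3 → write 1 carry 1
  1×3+1 = 4 → write 0 carry 2
  1×3+2 = 5 → write 1 carry 2
  0×3+2 = 2 → write 0 carry 1
  1×3+1 = 4 → write 0 carry 2
  1×3+2 = 5 → write 1 carry 2
  0×3+2 = 2 → write 0 carry 1
  1×3+1 = 4 → write 0 carry 2
  0×3+2 = 2 → write 0 carry 1
  1×3+1 = 4 → write 0 carry 2
  0×3+2 = 2 → write 0 carry 1
  0×3+1 = 1 → write 1
  1×3 = 3 → write 1 carry 1
  1×3+1 = 4 → write 0 carry 2
  0×3+2 = 2 → write 0 carry 1
  0×3+1 = 1 → write 1
  1×3 = 3 → write 1 carry 1
  1×3+1 = 4 → write 0 carry 2
  0×3+2 = 2 → write 0 carry 1
  0×3+1 = 1 → write 1
  1×3 = 3 → write 1 carry 1
  remaining carry: 1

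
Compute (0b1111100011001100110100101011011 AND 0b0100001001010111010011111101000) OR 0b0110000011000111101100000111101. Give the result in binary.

0b1111100011001100110100101011011 AND 0b0100001001010111010011111101000 = 0b0100000001000100010000101001000.
Then OR with 0b0110000011000111101100000111101.

0b110000011000111111100101111101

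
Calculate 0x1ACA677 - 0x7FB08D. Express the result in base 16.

Subtract column by column in base 16:
  7-D → A (borrow)
  7-8-1 → E (borrow)
  6-0-1 → 5
  A-B → F (borrow)
  C-F-1 → C (borrow)
  A-7-1 → 2
  1-0 → 1

0x12CF5EA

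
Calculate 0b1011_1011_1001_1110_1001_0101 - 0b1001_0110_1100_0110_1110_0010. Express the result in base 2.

0b1001001101011110110011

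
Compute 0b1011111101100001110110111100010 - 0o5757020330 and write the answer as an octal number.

0b1011111101100001110110111100010 = 0o13754166742 in octal.
Subtract column by column in base 8:
  2-0 → 2
  4-3 → 1
  7-3 → 4
  6-0 → 6
  6-2 → 4
  1-0 → 1
  4-7 → 5 (borrow)
  5-5-1 → 7 (borrow)
  7-7-1 → 7 (borrow)
  3-5-1 → 5 (borrow)
  1-0-1 → 0

0o5775146412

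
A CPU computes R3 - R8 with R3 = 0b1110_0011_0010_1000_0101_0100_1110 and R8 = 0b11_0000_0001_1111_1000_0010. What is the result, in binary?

0b1110000000100110010111001100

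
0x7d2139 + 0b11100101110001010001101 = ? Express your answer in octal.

0o74001706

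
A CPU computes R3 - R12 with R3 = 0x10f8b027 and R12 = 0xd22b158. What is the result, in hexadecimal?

0x3d5fecf

Subtract column by column in base 16:
  7-8 → f (borrow)
  2-5-1 → c (borrow)
  0-1-1 → e (borrow)
  b-b-1 → f (borrow)
  8-2-1 → 5
  f-2 → d
  0-d → 3 (borrow)
  1-0-1 → 0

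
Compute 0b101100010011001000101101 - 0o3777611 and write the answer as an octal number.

0o50231244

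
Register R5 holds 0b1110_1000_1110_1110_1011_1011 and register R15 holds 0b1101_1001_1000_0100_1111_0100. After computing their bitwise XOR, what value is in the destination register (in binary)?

0b001100010110101001001111

XOR bit by bit (1 where the bits differ):
  111010001110111010111011
^ 110110011000010011110100
= 001100010110101001001111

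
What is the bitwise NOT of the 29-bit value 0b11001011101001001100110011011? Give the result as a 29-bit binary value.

0b00110100010110110011001100100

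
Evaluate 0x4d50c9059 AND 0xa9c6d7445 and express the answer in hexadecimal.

0x0940c1041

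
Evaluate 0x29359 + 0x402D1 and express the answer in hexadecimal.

Add column by column in base 16, right to left:
  9+1 = A
  5+D = 2 carry 1
  3+2+1 = 6
  9+0 = 9
  2+4 = 6

0x6962A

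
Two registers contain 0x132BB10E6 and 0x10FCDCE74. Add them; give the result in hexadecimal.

0x24288DF5A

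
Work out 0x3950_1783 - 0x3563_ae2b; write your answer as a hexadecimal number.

Subtract column by column in base 16:
  3-b → 8 (borrow)
  8-2-1 → 5
  7-e → 9 (borrow)
  1-a-1 → 6 (borrow)
  0-3-1 → c (borrow)
  5-6-1 → e (borrow)
  9-5-1 → 3
  3-3 → 0

0x3ec6958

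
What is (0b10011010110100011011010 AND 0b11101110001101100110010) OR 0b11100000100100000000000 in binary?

0b10011010110100011011010 AND 0b11101110001101100110010 = 0b10001010000100000010010.
Then OR with 0b11100000100100000000000.

0b11101010100100000010010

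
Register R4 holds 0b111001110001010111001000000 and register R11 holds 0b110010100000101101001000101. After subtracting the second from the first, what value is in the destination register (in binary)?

Subtract column by column in base 2:
  0-1 → 1 (borrow)
  0-0-1 → 1 (borrow)
  0-1-1 → 0 (borrow)
  0-0-1 → 1 (borrow)
  0-0-1 → 1 (borrow)
  0-0-1 → 1 (borrow)
  1-1-1 → 1 (borrow)
  0-0-1 → 1 (borrow)
  0-0-1 → 1 (borrow)
  1-1-1 → 1 (borrow)
  1-0-1 → 0
  1-1 → 0
  0-1 → 1 (borrow)
  1-0-1 → 0
  0-1 → 1 (borrow)
  1-0-1 → 0
  0-0 → 0
  0-0 → 0
  0-0 → 0
  1-0 → 1
  1-1 → 0
  1-0 → 1
  0-1 → 1 (borrow)
  0-0-1 → 1 (borrow)
  1-0-1 → 0
  1-1 → 0
  1-1 → 0

0b111010000101001111111011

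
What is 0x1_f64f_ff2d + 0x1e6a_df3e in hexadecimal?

0x214bade6b

Add column by column in base 16, right to left:
  d+e = b carry 1
  2+3+1 = 6
  f+f = e carry 1
  f+d+1 = d carry 1
  f+a+1 = a carry 1
  4+6+1 = b
  6+e = 4 carry 1
  f+1+1 = 1 carry 1
  1+0+1 = 2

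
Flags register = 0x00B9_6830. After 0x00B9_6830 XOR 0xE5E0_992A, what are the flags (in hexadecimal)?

0xE559F11A

XOR each hex digit independently (no carries):
  0^E=E, 0^5=5, B^E=5, 9^0=9, 6^9=F, 8^9=1, 3^2=1, 0^A=A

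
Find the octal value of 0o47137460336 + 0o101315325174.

Add column by column in base 8, right to left:
  6+4 = 2 carry 1
  3+7+1 = 3 carry 1
  3+1+1 = 5
  0+5 = 5
  6+2 = 0 carry 1
  4+3+1 = 0 carry 1
  7+5+1 = 5 carry 1
  3+1+1 = 5
  1+3 = 4
  7+1 = 0 carry 1
  4+0+1 = 5
  0+1 = 1

0o150455005532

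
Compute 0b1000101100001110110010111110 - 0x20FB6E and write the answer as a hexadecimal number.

0b1000101100001110110010111110 = 0x8B0ECBE in hexadecimal.
Subtract column by column in base 16:
  E-E → 0
  B-6 → 5
  C-B → 1
  E-F → F (borrow)
  0-0-1 → F (borrow)
  B-2-1 → 8
  8-0 → 8

0x88FF150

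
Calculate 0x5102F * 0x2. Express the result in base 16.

0xA205E

Multiply each base-16 digit by 2, carrying:
  F×2 = 30 → write E carry 1
  2×2+1 = 5 → write 5
  0×2 = 0 → write 0
  1×2 = 2 → write 2
  5×2 = 10 → write A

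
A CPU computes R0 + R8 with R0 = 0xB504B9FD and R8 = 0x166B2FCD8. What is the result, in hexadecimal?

Add column by column in base 16, right to left:
  D+8 = 5 carry 1
  F+D+1 = D carry 1
  9+C+1 = 6 carry 1
  B+F+1 = B carry 1
  4+2+1 = 7
  0+B = B
  5+6 = B
  B+6 = 1 carry 1
  0+1+1 = 2

0x21BB7B6D5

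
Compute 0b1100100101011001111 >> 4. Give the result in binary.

Right shift by 4: drop the 4 least-significant bits.

0b110010010101100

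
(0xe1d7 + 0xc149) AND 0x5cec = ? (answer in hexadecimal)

Add column by column in base 16, right to left:
  7+9 = 0 carry 1
  d+4+1 = 2 carry 1
  1+1+1 = 3
  e+c = a carry 1
  final carry 1
Sum = 0x1a320; now AND with 0x5cec:
  1&0=0, a&5=0, 3&c=0, 2&e=2, 0&c=0

0x20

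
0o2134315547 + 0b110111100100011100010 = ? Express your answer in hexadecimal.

0x118d6449

0o2134315547 = 0x11719b67 in hexadecimal.
0b110111100100011100010 = 0x1bc8e2 in hexadecimal.
Add column by column in base 16, right to left:
  7+2 = 9
  6+e = 4 carry 1
  b+8+1 = 4 carry 1
  9+c+1 = 6 carry 1
  1+b+1 = d
  7+1 = 8
  1+0 = 1
  1+0 = 1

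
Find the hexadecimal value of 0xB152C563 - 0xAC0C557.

Subtract column by column in base 16:
  3-7 → C (borrow)
  6-5-1 → 0
  5-5 → 0
  C-C → 0
  2-0 → 2
  5-C → 9 (borrow)
  1-A-1 → 6 (borrow)
  B-0-1 → A

0xA692000C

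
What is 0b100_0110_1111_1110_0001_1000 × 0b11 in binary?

0b110101001111101001001000

Multiply each base-2 digit by 3, carrying:
  0×3 = 0 → write 0
  0×3 = 0 → write 0
  0×3 = 0 → write 0
  1×3 = 3 → write 1 carry 1
  1×3+1 = 4 → write 0 carry 2
  0×3+2 = 2 → write 0 carry 1
  0×3+1 = 1 → write 1
  0×3 = 0 → write 0
  0×3 = 0 → write 0
  1×3 = 3 → write 1 carry 1
  1×3+1 = 4 → write 0 carry 2
  1×3+2 = 5 → write 1 carry 2
  1×3+2 = 5 → write 1 carry 2
  1×3+2 = 5 → write 1 carry 2
  1×3+2 = 5 → write 1 carry 2
  1×3+2 = 5 → write 1 carry 2
  0×3+2 = 2 → write 0 carry 1
  1×3+1 = 4 → write 0 carry 2
  1×3+2 = 5 → write 1 carry 2
  0×3+2 = 2 → write 0 carry 1
  0×3+1 = 1 → write 1
  0×3 = 0 → write 0
  1×3 = 3 → write 1 carry 1
  remaining carry: 1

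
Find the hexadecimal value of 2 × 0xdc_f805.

0x1b9f00a

Multiply each base-16 digit by 2, carrying:
  5×2 = 10 → write a
  0×2 = 0 → write 0
  8×2 = 16 → write 0 carry 1
  f×2+1 = 31 → write f carry 1
  c×2+1 = 25 → write 9 carry 1
  d×2+1 = 27 → write b carry 1
  remaining carry: 1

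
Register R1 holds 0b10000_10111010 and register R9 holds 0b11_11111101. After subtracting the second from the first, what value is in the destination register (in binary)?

0b110010111101

Subtract column by column in base 2:
  0-1 → 1 (borrow)
  1-0-1 → 0
  0-1 → 1 (borrow)
  1-1-1 → 1 (borrow)
  1-1-1 → 1 (borrow)
  1-1-1 → 1 (borrow)
  0-1-1 → 0 (borrow)
  1-1-1 → 1 (borrow)
  0-1-1 → 0 (borrow)
  0-1-1 → 0 (borrow)
  0-0-1 → 1 (borrow)
  0-0-1 → 1 (borrow)
  1-0-1 → 0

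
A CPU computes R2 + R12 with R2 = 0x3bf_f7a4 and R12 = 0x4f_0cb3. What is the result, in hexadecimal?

0x40f0457

Add column by column in base 16, right to left:
  4+3 = 7
  a+b = 5 carry 1
  7+c+1 = 4 carry 1
  f+0+1 = 0 carry 1
  f+f+1 = f carry 1
  b+4+1 = 0 carry 1
  3+0+1 = 4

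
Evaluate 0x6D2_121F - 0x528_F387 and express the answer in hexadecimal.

0x1A91E98

Subtract column by column in base 16:
  F-7 → 8
  1-8 → 9 (borrow)
  2-3-1 → E (borrow)
  1-F-1 → 1 (borrow)
  2-8-1 → 9 (borrow)
  D-2-1 → A
  6-5 → 1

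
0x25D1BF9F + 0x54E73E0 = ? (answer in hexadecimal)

Add column by column in base 16, right to left:
  F+0 = F
  9+E = 7 carry 1
  F+3+1 = 3 carry 1
  B+7+1 = 3 carry 1
  1+E+1 = 0 carry 1
  D+4+1 = 2 carry 1
  5+5+1 = B
  2+0 = 2

0x2B20337F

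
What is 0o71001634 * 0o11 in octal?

0o1001020174

Multiply each base-8 digit by 9, carrying:
  4×9 = 36 → write 4 carry 4
  3×9+4 = 31 → write 7 carry 3
  6×9+3 = 57 → write 1 carry 7
  1×9+7 = 16 → write 0 carry 2
  0×9+2 = 2 → write 2
  0×9 = 0 → write 0
  1×9 = 9 → write 1 carry 1
  7×9+1 = 64 → write 0 carry 8
  remaining carry: 10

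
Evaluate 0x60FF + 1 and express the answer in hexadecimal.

The trailing 2 digits are F (max in base 16), so adding 1 cascades: they roll to 0 and the next digit up increments.

0x6100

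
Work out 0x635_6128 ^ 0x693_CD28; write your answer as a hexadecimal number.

XOR each hex digit independently (no carries):
  6^6=0, 3^9=A, 5^3=6, 6^C=A, 1^D=C, 2^2=0, 8^8=0

0x0A6AC00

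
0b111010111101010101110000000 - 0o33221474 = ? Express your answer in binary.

0o33221474 = 0b11011010010001100111100 in binary.
Subtract column by column in base 2:
  0-0 → 0
  0-0 → 0
  0-1 → 1 (borrow)
  0-1-1 → 0 (borrow)
  0-1-1 → 0 (borrow)
  0-1-1 → 0 (borrow)
  0-0-1 → 1 (borrow)
  1-0-1 → 0
  1-1 → 0
  1-1 → 0
  0-0 → 0
  1-0 → 1
  0-0 → 0
  1-1 → 0
  0-0 → 0
  1-0 → 1
  0-1 → 1 (borrow)
  1-0-1 → 0
  1-1 → 0
  1-1 → 0
  1-0 → 1
  0-1 → 1 (borrow)
  1-1-1 → 1 (borrow)
  0-0-1 → 1 (borrow)
  1-0-1 → 0
  1-0 → 1
  1-0 → 1

0b110111100011000100001000100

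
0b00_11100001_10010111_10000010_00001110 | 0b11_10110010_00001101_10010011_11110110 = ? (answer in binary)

0b1111110011100111111001001111111110

OR bit by bit (1 where either bit is 1):
  0011100001100101111000001000001110
| 1110110010000011011001001111110110
= 1111110011100111111001001111111110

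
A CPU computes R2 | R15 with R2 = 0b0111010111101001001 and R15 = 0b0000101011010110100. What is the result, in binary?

OR bit by bit (1 where either bit is 1):
  0111010111101001001
| 0000101011010110100
= 0111111111111111101

0b0111111111111111101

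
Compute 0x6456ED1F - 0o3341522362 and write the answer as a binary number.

0b1001000110100000100100000101101

0x6456ED1F = 0b1100100010101101110110100011111 in binary.
0o3341522362 = 0b11011100001101010010011110010 in binary.
Subtract column by column in base 2:
  1-0 → 1
  1-1 → 0
  1-0 → 1
  1-0 → 1
  1-1 → 0
  0-1 → 1 (borrow)
  0-1-1 → 0 (borrow)
  0-1-1 → 0 (borrow)
  1-0-1 → 0
  0-0 → 0
  1-1 → 0
  1-0 → 1
  0-0 → 0
  1-1 → 0
  1-0 → 1
  1-1 → 0
  0-0 → 0
  1-1 → 0
  1-1 → 0
  0-0 → 0
  1-0 → 1
  0-0 → 0
  1-0 → 1
  0-1 → 1 (borrow)
  0-1-1 → 0 (borrow)
  0-1-1 → 0 (borrow)
  1-0-1 → 0
  0-1 → 1 (borrow)
  0-1-1 → 0 (borrow)
  1-0-1 → 0
  1-0 → 1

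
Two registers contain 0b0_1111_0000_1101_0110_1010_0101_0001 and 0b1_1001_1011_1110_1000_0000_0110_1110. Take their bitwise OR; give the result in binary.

0b11111101111111110101001111111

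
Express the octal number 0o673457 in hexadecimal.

Each octal digit is 3 bits: 6=110 7=111 3=011 4=100 5=101 7=111.
Group the bits into nibbles: 0011 0111 0111 0010 1111 → 3772F.

0x3772F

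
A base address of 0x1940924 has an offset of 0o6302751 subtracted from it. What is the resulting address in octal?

0o136501473

0x1940924 = 0o145004444 in octal.
Subtract column by column in base 8:
  4-1 → 3
  4-5 → 7 (borrow)
  4-7-1 → 4 (borrow)
  4-2-1 → 1
  0-0 → 0
  0-3 → 5 (borrow)
  5-6-1 → 6 (borrow)
  4-0-1 → 3
  1-0 → 1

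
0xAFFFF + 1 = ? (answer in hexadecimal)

The trailing 4 digits are F (max in base 16), so adding 1 cascades: they roll to 0 and the next digit up increments.

0xB0000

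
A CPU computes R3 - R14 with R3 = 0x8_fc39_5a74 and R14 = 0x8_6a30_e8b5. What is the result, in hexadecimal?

0x920871bf

Subtract column by column in base 16:
  4-5 → f (borrow)
  7-b-1 → b (borrow)
  a-8-1 → 1
  5-e → 7 (borrow)
  9-0-1 → 8
  3-3 → 0
  c-a → 2
  f-6 → 9
  8-8 → 0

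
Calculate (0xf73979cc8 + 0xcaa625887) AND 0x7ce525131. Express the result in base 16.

Add column by column in base 16, right to left:
  8+7 = f
  c+8 = 4 carry 1
  c+8+1 = 5 carry 1
  9+5+1 = f
  7+2 = 9
  9+6 = f
  3+a = d
  7+a = 1 carry 1
  f+c+1 = c carry 1
  final carry 1
Sum = 0x1c1df9f54f; now AND with 0x7ce525131:
  1&0=0, c&7=4, 1&c=0, d&e=c, f&5=5, 9&2=0, f&5=5, 5&1=1, 4&3=0, f&1=1

0x40c505101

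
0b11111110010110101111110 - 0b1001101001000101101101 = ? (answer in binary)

Subtract column by column in base 2:
  0-1 → 1 (borrow)
  1-0-1 → 0
  1-1 → 0
  1-1 → 0
  1-0 → 1
  1-1 → 0
  1-1 → 0
  0-0 → 0
  1-1 → 0
  0-0 → 0
  1-0 → 1
  1-0 → 1
  0-1 → 1 (borrow)
  1-0-1 → 0
  0-0 → 0
  0-1 → 1 (borrow)
  1-0-1 → 0
  1-1 → 0
  1-1 → 0
  1-0 → 1
  1-0 → 1
  1-1 → 0
  1-0 → 1

0b10110001001110000010001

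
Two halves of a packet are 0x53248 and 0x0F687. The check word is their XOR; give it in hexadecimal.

0x5C4CF

XOR each hex digit independently (no carries):
  5^0=5, 3^F=C, 2^6=4, 4^8=C, 8^7=F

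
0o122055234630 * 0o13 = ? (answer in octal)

0o1606762274610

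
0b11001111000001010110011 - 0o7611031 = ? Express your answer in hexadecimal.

0b11001111000001010110011 = 0x6782b3 in hexadecimal.
0o7611031 = 0x1f1219 in hexadecimal.
Subtract column by column in base 16:
  3-9 → a (borrow)
  b-1-1 → 9
  2-2 → 0
  8-1 → 7
  7-f → 8 (borrow)
  6-1-1 → 4

0x48709a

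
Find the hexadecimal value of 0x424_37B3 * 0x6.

0x18D94E32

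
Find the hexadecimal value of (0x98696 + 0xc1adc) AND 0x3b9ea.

0x1a162

Add column by column in base 16, right to left:
  6+c = 2 carry 1
  9+d+1 = 7 carry 1
  6+a+1 = 1 carry 1
  8+1+1 = a
  9+c = 5 carry 1
  final carry 1
Sum = 0x15a172; now AND with 0x3b9ea:
  1&0=0, 5&3=1, a&b=a, 1&9=1, 7&e=6, 2&a=2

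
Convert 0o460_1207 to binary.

Each octal digit is 3 bits: 4=100 6=110 0=000 1=001 2=010 0=000 7=111.

0b100110000001010000111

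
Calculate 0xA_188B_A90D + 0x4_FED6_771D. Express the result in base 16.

0xF1762202A

Add column by column in base 16, right to left:
  D+D = A carry 1
  0+1+1 = 2
  9+7 = 0 carry 1
  A+7+1 = 2 carry 1
  B+6+1 = 2 carry 1
  8+D+1 = 6 carry 1
  8+E+1 = 7 carry 1
  1+F+1 = 1 carry 1
  A+4+1 = F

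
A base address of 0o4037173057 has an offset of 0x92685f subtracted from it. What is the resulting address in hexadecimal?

0x1fea8dd0

0o4037173057 = 0x207cf62f in hexadecimal.
Subtract column by column in base 16:
  f-f → 0
  2-5 → d (borrow)
  6-8-1 → d (borrow)
  f-6-1 → 8
  c-2 → a
  7-9 → e (borrow)
  0-0-1 → f (borrow)
  2-0-1 → 1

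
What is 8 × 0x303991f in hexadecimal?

Multiply each base-16 digit by 8, carrying:
  f×8 = 120 → write 8 carry 7
  1×8+7 = 15 → write f
  9×8 = 72 → write 8 carry 4
  9×8+4 = 76 → write c carry 4
  3×8+4 = 28 → write c carry 1
  0×8+1 = 1 → write 1
  3×8 = 24 → write 8 carry 1
  remaining carry: 1

0x181cc8f8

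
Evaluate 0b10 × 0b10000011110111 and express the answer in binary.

0b100000111101110

Multiply each base-2 digit by 2, carrying:
  1×2 = 2 → write 0 carry 1
  1×2+1 = 3 → write 1 carry 1
  1×2+1 = 3 → write 1 carry 1
  0×2+1 = 1 → write 1
  1×2 = 2 → write 0 carry 1
  1×2+1 = 3 → write 1 carry 1
  1×2+1 = 3 → write 1 carry 1
  1×2+1 = 3 → write 1 carry 1
  0×2+1 = 1 → write 1
  0×2 = 0 → write 0
  0×2 = 0 → write 0
  0×2 = 0 → write 0
  0×2 = 0 → write 0
  1×2 = 2 → write 0 carry 1
  remaining carry: 1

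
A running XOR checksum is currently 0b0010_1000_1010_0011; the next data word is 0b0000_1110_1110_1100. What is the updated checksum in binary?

0b0010011001001111

XOR bit by bit (1 where the bits differ):
  0010100010100011
^ 0000111011101100
= 0010011001001111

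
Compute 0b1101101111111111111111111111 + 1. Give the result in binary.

The trailing 22 digits are 1 (max in base 2), so adding 1 cascades: they roll to 0 and the next digit up increments.

0b1101110000000000000000000000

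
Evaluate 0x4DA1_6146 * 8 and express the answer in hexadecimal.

0x26D0B0A30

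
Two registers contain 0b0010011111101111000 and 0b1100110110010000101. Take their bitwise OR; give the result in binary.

0b1110111111111111101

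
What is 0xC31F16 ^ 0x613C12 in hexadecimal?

0xA22304

XOR each hex digit independently (no carries):
  C^6=A, 3^1=2, 1^3=2, F^C=3, 1^1=0, 6^2=4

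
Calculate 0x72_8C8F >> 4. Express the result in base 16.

Shifting right by 4 bits = 1 hex digit: drop the last 1.

0x728C8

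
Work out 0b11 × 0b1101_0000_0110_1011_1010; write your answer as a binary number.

0b1001110001010000101110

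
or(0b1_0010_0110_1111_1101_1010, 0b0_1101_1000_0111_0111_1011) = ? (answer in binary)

OR bit by bit (1 where either bit is 1):
  100100110111111011010
| 011011000011101111011
= 111111110111111111011

0b111111110111111111011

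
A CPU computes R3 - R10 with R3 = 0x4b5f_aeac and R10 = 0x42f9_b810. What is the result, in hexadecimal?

0x865f69c

Subtract column by column in base 16:
  c-0 → c
  a-1 → 9
  e-8 → 6
  a-b → f (borrow)
  f-9-1 → 5
  5-f → 6 (borrow)
  b-2-1 → 8
  4-4 → 0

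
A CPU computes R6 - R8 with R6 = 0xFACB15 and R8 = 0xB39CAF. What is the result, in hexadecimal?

Subtract column by column in base 16:
  5-F → 6 (borrow)
  1-A-1 → 6 (borrow)
  B-C-1 → E (borrow)
  C-9-1 → 2
  A-3 → 7
  F-B → 4

0x472E66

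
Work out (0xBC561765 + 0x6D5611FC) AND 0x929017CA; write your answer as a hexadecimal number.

0x800140

Add column by column in base 16, right to left:
  5+C = 1 carry 1
  6+F+1 = 6 carry 1
  7+1+1 = 9
  1+1 = 2
  6+6 = C
  5+5 = A
  C+D = 9 carry 1
  B+6+1 = 2 carry 1
  final carry 1
Sum = 0x129AC2961; now AND with 0x929017CA:
  1&0=0, 2&9=0, 9&2=0, A&9=8, C&0=0, 2&1=0, 9&7=1, 6&C=4, 1&A=0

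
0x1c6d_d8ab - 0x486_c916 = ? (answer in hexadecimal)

0x17e70f95

Subtract column by column in base 16:
  b-6 → 5
  a-1 → 9
  8-9 → f (borrow)
  d-c-1 → 0
  d-6 → 7
  6-8 → e (borrow)
  c-4-1 → 7
  1-0 → 1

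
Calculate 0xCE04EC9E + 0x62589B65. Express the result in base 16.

0x1305D8803

Add column by column in base 16, right to left:
  E+5 = 3 carry 1
  9+6+1 = 0 carry 1
  C+B+1 = 8 carry 1
  E+9+1 = 8 carry 1
  4+8+1 = D
  0+5 = 5
  E+2 = 0 carry 1
  C+6+1 = 3 carry 1
  final carry 1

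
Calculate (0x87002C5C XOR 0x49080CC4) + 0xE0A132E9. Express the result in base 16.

0x1AEA95381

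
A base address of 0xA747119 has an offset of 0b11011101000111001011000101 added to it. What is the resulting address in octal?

0xA747119 = 0o1235070431 in octal.
0b11011101000111001011000101 = 0o335071305 in octal.
Add column by column in base 8, right to left:
  1+5 = 6
  3+0 = 3
  4+3 = 7
  0+1 = 1
  7+7 = 6 carry 1
  0+0+1 = 1
  5+5 = 2 carry 1
  3+3+1 = 7
  2+3 = 5
  1+0 = 1

0o1572161736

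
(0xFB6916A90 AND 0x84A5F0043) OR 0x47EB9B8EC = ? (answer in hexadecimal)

0xC7EB9B8EC

0xFB6916A90 AND 0x84A5F0043 = 0x802110000.
Then OR with 0x47EB9B8EC.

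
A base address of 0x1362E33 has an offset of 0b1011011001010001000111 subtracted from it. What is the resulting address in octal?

0x1362E33 = 0o115427063 in octal.
0b1011011001010001000111 = 0o13312107 in octal.
Subtract column by column in base 8:
  3-7 → 4 (borrow)
  6-0-1 → 5
  0-1 → 7 (borrow)
  7-2-1 → 4
  2-1 → 1
  4-3 → 1
  5-3 → 2
  1-1 → 0
  1-0 → 1

0o102114754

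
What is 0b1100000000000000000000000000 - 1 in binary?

The trailing 26 digits are 0, so subtracting 1 borrows through: they become 1 and the next digit up decrements.

0b1011111111111111111111111111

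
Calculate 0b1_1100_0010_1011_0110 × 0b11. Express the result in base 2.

Multiply each base-2 digit by 3, carrying:
  0×3 = 0 → write 0
  1×3 = 3 → write 1 carry 1
  1×3+1 = 4 → write 0 carry 2
  0×3+2 = 2 → write 0 carry 1
  1×3+1 = 4 → write 0 carry 2
  1×3+2 = 5 → write 1 carry 2
  0×3+2 = 2 → write 0 carry 1
  1×3+1 = 4 → write 0 carry 2
  0×3+2 = 2 → write 0 carry 1
  1×3+1 = 4 → write 0 carry 2
  0×3+2 = 2 → write 0 carry 1
  0×3+1 = 1 → write 1
  0×3 = 0 → write 0
  0×3 = 0 → write 0
  1×3 = 3 → write 1 carry 1
  1×3+1 = 4 → write 0 carry 2
  1×3+2 = 5 → write 1 carry 2
  remaining carry: 10

0b1010100100000100010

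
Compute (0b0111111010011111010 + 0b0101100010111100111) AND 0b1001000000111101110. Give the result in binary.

Add column by column in base 2, right to left:
  0+1 = 1
  1+1 = 0 carry 1
  0+1+1 = 0 carry 1
  1+0+1 = 0 carry 1
  1+0+1 = 0 carry 1
  1+1+1 = 1 carry 1
  1+1+1 = 1 carry 1
  1+1+1 = 1 carry 1
  0+1+1 = 0 carry 1
  0+0+1 = 1
  1+1 = 0 carry 1
  0+0+1 = 1
  1+0 = 1
  1+0 = 1
  1+1 = 0 carry 1
  1+1+1 = 1 carry 1
  1+0+1 = 0 carry 1
  1+1+1 = 1 carry 1
  final carry 1
Sum = 0b1101011101011100001; now AND with 0b1001000000111101110:
  1101011101011100001
& 1001000000111101110
= 1001000000011100000

0b1001000000011100000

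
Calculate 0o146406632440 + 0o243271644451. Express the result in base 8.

0o411700477111

Add column by column in base 8, right to left:
  0+1 = 1
  4+5 = 1 carry 1
  4+4+1 = 1 carry 1
  2+4+1 = 7
  3+4 = 7
  6+6 = 4 carry 1
  6+1+1 = 0 carry 1
  0+7+1 = 0 carry 1
  4+2+1 = 7
  6+3 = 1 carry 1
  4+4+1 = 1 carry 1
  1+2+1 = 4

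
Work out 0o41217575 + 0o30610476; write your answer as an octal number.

0o72030273

Add column by column in base 8, right to left:
  5+6 = 3 carry 1
  7+7+1 = 7 carry 1
  5+4+1 = 2 carry 1
  7+0+1 = 0 carry 1
  1+1+1 = 3
  2+6 = 0 carry 1
  1+0+1 = 2
  4+3 = 7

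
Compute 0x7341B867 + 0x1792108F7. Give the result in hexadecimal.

Add column by column in base 16, right to left:
  7+7 = E
  6+F = 5 carry 1
  8+8+1 = 1 carry 1
  B+0+1 = C
  1+1 = 2
  4+2 = 6
  3+9 = C
  7+7 = E
  0+1 = 1

0x1EC62C15E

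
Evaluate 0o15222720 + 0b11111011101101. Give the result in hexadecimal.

0o15222720 = 0x3525d0 in hexadecimal.
0b11111011101101 = 0x3eed in hexadecimal.
Add column by column in base 16, right to left:
  0+d = d
  d+e = b carry 1
  5+e+1 = 4 carry 1
  2+3+1 = 6
  5+0 = 5
  3+0 = 3

0x3564bd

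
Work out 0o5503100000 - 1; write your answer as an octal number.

The trailing 5 digits are 0, so subtracting 1 borrows through: they become 7 and the next digit up decrements.

0o5503077777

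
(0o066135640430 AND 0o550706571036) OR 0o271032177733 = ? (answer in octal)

0o271136577733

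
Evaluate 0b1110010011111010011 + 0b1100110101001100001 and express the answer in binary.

0b11011001001000110100

Add column by column in base 2, right to left:
  1+1 = 0 carry 1
  1+0+1 = 0 carry 1
  0+0+1 = 1
  0+0 = 0
  1+0 = 1
  0+1 = 1
  1+1 = 0 carry 1
  1+0+1 = 0 carry 1
  1+0+1 = 0 carry 1
  1+1+1 = 1 carry 1
  1+0+1 = 0 carry 1
  0+1+1 = 0 carry 1
  0+0+1 = 1
  1+1 = 0 carry 1
  0+1+1 = 0 carry 1
  0+0+1 = 1
  1+0 = 1
  1+1 = 0 carry 1
  1+1+1 = 1 carry 1
  final carry 1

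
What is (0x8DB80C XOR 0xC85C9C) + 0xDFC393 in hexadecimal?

0x125A823

First 0x8DB80C XOR 0xC85C9C = 0x45E490.
Add column by column in base 16, right to left:
  0+3 = 3
  9+9 = 2 carry 1
  4+3+1 = 8
  E+C = A carry 1
  5+F+1 = 5 carry 1
  4+D+1 = 2 carry 1
  final carry 1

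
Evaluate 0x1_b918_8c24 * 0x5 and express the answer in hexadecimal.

0x89d7abcb4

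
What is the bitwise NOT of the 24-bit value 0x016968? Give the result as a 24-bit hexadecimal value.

0xFE9697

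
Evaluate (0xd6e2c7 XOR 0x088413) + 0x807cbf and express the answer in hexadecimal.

First 0xd6e2c7 XOR 0x088413 = 0xde66d4.
Add column by column in base 16, right to left:
  4+f = 3 carry 1
  d+b+1 = 9 carry 1
  6+c+1 = 3 carry 1
  6+7+1 = e
  e+0 = e
  d+8 = 5 carry 1
  final carry 1

0x15ee393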